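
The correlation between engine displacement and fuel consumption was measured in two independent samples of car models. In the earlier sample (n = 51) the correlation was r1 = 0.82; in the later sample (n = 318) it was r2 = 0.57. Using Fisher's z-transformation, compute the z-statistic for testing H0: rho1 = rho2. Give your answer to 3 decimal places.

3.287

Fisher z-transforms: z1 = atanh(0.82) = 1.156817, z2 = atanh(0.57) = 0.647523; difference d = 0.509294
Var(d) = 1/48 + 1/315 = 0.0208333 + 0.0031746 = 0.0240079
z = d/√Var(d) = 0.509294 / √0.0240079 = 0.509294 / 0.154945 = 3.287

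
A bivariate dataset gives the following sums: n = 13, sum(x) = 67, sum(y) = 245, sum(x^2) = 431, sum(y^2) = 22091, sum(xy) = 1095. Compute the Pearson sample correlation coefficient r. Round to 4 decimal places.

-0.1370

S_xy = nΣxy − ΣxΣy = 13·1095 − 67·245 = 14235 − 16415 = -2180
S_xx = nΣx² − (Σx)² = 13·431 − 67² = 5603 − 4489 = 1114
S_yy = nΣy² − (Σy)² = 13·22091 − 245² = 287183 − 60025 = 227158
r = S_xy / √(S_xx·S_yy) = -2180 / √(1114·227158) = -2180 / √253054012 = -2180 / 15907.6715 = -0.1370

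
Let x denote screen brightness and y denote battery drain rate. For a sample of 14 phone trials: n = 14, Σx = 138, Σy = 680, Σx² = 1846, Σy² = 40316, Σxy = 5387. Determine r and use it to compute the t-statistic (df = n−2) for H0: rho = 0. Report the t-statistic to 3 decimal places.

-3.390

S_xy = nΣxy − ΣxΣy = 14·5387 − 138·680 = 75418 − 93840 = -18422
S_xx = nΣx² − (Σx)² = 14·1846 − 138² = 25844 − 19044 = 6800
S_yy = nΣy² − (Σy)² = 14·40316 − 680² = 564424 − 462400 = 102024
r = S_xy / √(S_xx·S_yy) = -18422 / √(6800·102024) = -18422 / √693763200 = -18422 / 26339.3850 = -0.6994
t = r·√(n−2)/√(1−r²) = -0.6994·√12 / √(1−0.489160) = -2.422793 / 0.714731 = -3.390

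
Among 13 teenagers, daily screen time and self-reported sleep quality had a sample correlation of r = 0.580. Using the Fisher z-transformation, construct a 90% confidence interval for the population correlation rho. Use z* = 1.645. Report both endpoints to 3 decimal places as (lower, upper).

(0.141, 0.828)

Fisher z: z_r = atanh(r) = ½·ln((1+0.580)/(1−0.580)) = 0.662463
SE(z) = 1/√(n−3) = 1/√10 = 0.316228
90% ⇒ z* = 1.645; margin = 1.645·0.316228 = 0.520195
CI on z-scale: (0.142268, 1.182658)
Back-transform: tanh(0.142268) = 0.141316, tanh(1.182658) = 0.828288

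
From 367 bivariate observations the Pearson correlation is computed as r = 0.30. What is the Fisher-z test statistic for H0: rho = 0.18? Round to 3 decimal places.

2.433

z_r = atanh(0.30) = 0.309520,  z_0 = atanh(0.18) = 0.181983
SE = 1/√(n−3) = 1/√364 = 0.052414
z = (z_r − z_0)/SE = (0.309520 − 0.181983) / 0.052414 = 0.127537 / 0.052414 = 2.433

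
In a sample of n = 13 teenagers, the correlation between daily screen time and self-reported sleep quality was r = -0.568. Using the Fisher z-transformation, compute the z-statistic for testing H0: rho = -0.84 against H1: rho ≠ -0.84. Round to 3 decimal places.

Fisher z: atanh(-0.568) = -0.644565, atanh(-0.84) = -1.221174
z = (z_r − z_0)·√(n−3) = (-0.644565 − (-1.221174))·√10 = 0.576609 · 3.162278 = 1.823

1.823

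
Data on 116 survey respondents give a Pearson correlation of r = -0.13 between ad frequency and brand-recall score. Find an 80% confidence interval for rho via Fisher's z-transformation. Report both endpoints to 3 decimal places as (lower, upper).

z_r = atanh(-0.13) = -0.130740;  SE = 1/√(n−3) = 1/√113 = 0.094072
z-limits: -0.130740 ± 1.282·0.094072 = -0.130740 ± 0.120600 = [-0.251340, -0.010140]
ρ-limits: (tanh -0.251340, tanh -0.010140) = (-0.246, -0.010)

(-0.246, -0.010)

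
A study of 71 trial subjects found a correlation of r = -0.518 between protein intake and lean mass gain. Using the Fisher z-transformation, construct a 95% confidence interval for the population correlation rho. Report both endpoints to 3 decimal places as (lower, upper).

(-0.670, -0.324)

Fisher z: z_r = atanh(r) = ½·ln((1+(-0.518))/(1−(-0.518))) = -0.573602
SE(z) = 1/√(n−3) = 1/√68 = 0.121268
95% ⇒ z* = 1.960; margin = 1.960·0.121268 = 0.237685
CI on z-scale: (-0.811287, -0.335917)
Back-transform: tanh(-0.811287) = -0.670300, tanh(-0.335917) = -0.323827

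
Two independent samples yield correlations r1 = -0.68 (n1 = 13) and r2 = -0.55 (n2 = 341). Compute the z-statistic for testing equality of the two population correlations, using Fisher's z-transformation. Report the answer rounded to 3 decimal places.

-0.657

Fisher z-transforms: z1 = atanh(-0.68) = -0.829114, z2 = atanh(-0.55) = -0.618381; difference d = -0.210733
Var(d) = 1/10 + 1/338 = 0.1000000 + 0.0029586 = 0.1029586
z = d/√Var(d) = -0.210733 / √0.1029586 = -0.210733 / 0.320872 = -0.657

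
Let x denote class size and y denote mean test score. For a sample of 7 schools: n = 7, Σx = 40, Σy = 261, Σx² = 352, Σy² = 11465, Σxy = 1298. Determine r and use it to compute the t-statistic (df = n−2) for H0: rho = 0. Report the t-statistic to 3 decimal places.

Numerator: nΣxy − (Σx)(Σy) = 7·1298 − (40)(261) = -1354
Denominator: √[(nΣx²−(Σx)²)(nΣy²−(Σy)²)]
  nΣx²−(Σx)² = 7·352 − 1600 = 864;  nΣy²−(Σy)² = 7·11465 − 68121 = 12134
  √(864·12134) = √10483776 = 3237.8660
r = -1354 / 3237.8660 = -0.4182
t = r·√(n−2)/√(1−r²) = -0.4182·√5 / √(1−0.174891) = -0.935124 / 0.908355 = -1.029

-1.029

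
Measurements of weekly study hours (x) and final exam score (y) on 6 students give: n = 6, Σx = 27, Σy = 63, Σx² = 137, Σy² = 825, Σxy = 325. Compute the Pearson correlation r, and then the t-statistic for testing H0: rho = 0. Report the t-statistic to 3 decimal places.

Numerator: nΣxy − (Σx)(Σy) = 6·325 − (27)(63) = 249
Denominator: √[(nΣx²−(Σx)²)(nΣy²−(Σy)²)]
  nΣx²−(Σx)² = 6·137 − 729 = 93;  nΣy²−(Σy)² = 6·825 − 3969 = 981
  √(93·981) = √91233 = 302.0480
r = 249 / 302.0480 = 0.8244
t = r·√(n−2)/√(1−r²) = 0.8244·√4 / √(1−0.679635) = 1.648800 / 0.566008 = 2.913

2.913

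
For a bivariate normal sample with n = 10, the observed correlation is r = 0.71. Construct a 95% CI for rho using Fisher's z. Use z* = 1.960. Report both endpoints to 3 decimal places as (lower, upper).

(0.145, 0.926)

Fisher z: z_r = atanh(r) = ½·ln((1+0.71)/(1−0.71)) = 0.887184
SE(z) = 1/√(n−3) = 1/√7 = 0.377964
95% ⇒ z* = 1.960; margin = 1.960·0.377964 = 0.740809
CI on z-scale: (0.146375, 1.627993)
Back-transform: tanh(0.146375) = 0.145338, tanh(1.627993) = 0.925775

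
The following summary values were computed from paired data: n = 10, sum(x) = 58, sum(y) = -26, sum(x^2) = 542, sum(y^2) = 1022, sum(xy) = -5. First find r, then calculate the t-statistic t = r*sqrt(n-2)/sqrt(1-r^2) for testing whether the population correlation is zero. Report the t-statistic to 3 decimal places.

S_xy = nΣxy − ΣxΣy = 10·(-5) − 58·(-26) = -50 − (-1508) = 1458
S_xx = nΣx² − (Σx)² = 10·542 − 58² = 5420 − 3364 = 2056
S_yy = nΣy² − (Σy)² = 10·1022 − (-26)² = 10220 − 676 = 9544
r = S_xy / √(S_xx·S_yy) = 1458 / √(2056·9544) = 1458 / √19622464 = 1458 / 4429.7250 = 0.3291
t = r·√(n−2)/√(1−r²) = 0.3291·√8 / √(1−0.108307) = 0.930835 / 0.944295 = 0.986

0.986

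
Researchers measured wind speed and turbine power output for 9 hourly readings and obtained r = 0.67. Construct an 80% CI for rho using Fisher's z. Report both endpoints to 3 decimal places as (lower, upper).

z_r = atanh(0.67) = 0.810743;  SE = 1/√(n−3) = 1/√6 = 0.408248
z-limits: 0.810743 ± 1.282·0.408248 = 0.810743 ± 0.523374 = [0.287369, 1.334117]
ρ-limits: (tanh 0.287369, tanh 1.334117) = (0.280, 0.870)

(0.280, 0.870)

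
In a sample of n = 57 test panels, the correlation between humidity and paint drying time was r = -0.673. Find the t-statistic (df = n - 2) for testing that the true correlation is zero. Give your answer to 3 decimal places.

-6.748

1 − r² = 1 − 0.452929 = 0.547071;  √(1−r²) = 0.739642
√(n−2) = √55 = 7.416198
t = r·√(n−2)/√(1−r²) = -0.673 · 7.416198 / 0.739642 = -6.748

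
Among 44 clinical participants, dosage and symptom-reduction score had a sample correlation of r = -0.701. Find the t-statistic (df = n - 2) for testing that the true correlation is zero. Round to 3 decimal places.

-6.370

t = r·√(n−2) / √(1−r²) with r = -0.701, n = 44
  = -0.701·√42 / √(1 − 0.491401)
  = -0.701·6.480741 / 0.713161
  = -4.542999 / 0.713161 = -6.370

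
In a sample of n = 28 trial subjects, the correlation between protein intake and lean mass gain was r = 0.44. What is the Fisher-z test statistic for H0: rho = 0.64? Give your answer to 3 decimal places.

-1.430

z_r = atanh(0.44) = 0.472231,  z_0 = atanh(0.64) = 0.758174
SE = 1/√(n−3) = 1/√25 = 0.200000
z = (z_r − z_0)/SE = (0.472231 − 0.758174) / 0.200000 = -0.285943 / 0.200000 = -1.430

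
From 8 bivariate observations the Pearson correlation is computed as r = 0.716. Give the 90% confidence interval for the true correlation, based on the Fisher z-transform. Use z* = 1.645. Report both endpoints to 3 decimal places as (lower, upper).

(0.162, 0.927)

Fisher z: z_r = atanh(r) = ½·ln((1+0.716)/(1−0.716)) = 0.899389
SE(z) = 1/√(n−3) = 1/√5 = 0.447214
90% ⇒ z* = 1.645; margin = 1.645·0.447214 = 0.735667
CI on z-scale: (0.163722, 1.635056)
Back-transform: tanh(0.163722) = 0.162275, tanh(1.635056) = 0.926778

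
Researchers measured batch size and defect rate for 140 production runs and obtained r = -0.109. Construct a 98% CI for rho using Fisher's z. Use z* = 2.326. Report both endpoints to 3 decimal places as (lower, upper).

(-0.299, 0.089)

Fisher z: z_r = atanh(r) = ½·ln((1+(-0.109))/(1−(-0.109))) = -0.109435
SE(z) = 1/√(n−3) = 1/√137 = 0.085436
98% ⇒ z* = 2.326; margin = 2.326·0.085436 = 0.198724
CI on z-scale: (-0.308159, 0.089289)
Back-transform: tanh(-0.308159) = -0.298761, tanh(0.089289) = 0.089052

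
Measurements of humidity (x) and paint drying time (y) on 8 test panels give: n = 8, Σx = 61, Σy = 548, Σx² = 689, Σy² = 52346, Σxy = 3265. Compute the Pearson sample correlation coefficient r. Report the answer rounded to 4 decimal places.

-0.5017

Numerator: nΣxy − (Σx)(Σy) = 8·3265 − (61)(548) = -7308
Denominator: √[(nΣx²−(Σx)²)(nΣy²−(Σy)²)]
  nΣx²−(Σx)² = 8·689 − 3721 = 1791;  nΣy²−(Σy)² = 8·52346 − 300304 = 118464
  √(1791·118464) = √212169024 = 14566.0229
r = -7308 / 14566.0229 = -0.5017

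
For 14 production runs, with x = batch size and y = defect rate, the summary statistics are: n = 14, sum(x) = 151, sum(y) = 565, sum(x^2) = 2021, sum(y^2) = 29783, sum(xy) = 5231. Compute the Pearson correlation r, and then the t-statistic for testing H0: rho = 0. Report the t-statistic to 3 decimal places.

-2.117

S_xy = nΣxy − ΣxΣy = 14·5231 − 151·565 = 73234 − 85315 = -12081
S_xx = nΣx² − (Σx)² = 14·2021 − 151² = 28294 − 22801 = 5493
S_yy = nΣy² − (Σy)² = 14·29783 − 565² = 416962 − 319225 = 97737
r = S_xy / √(S_xx·S_yy) = -12081 / √(5493·97737) = -12081 / √536869341 = -12081 / 23170.4411 = -0.5214
t = r·√(n−2)/√(1−r²) = -0.5214·√12 / √(1−0.271858) = -1.806183 / 0.853312 = -2.117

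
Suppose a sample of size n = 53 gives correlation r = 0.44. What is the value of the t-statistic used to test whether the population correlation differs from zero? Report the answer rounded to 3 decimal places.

1 − r² = 1 − 0.1936 = 0.8064;  √(1−r²) = 0.897998
√(n−2) = √51 = 7.141428
t = r·√(n−2)/√(1−r²) = 0.44 · 7.141428 / 0.897998 = 3.499

3.499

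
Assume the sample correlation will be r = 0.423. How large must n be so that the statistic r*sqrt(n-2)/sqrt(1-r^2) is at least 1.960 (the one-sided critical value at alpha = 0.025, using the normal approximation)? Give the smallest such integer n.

r√(n−2)/√(1−r²) ≥ 1.960  ⇔  n−2 ≥ (1.960)²·(1−r²)/r²
(1−r²)/r² = (1−0.178929)/0.178929 = 4.5888
n ≥ 2 + 3.8416·4.5888 = 2 + 17.6283 = 19.6283
⌈19.6283⌉ = 20

20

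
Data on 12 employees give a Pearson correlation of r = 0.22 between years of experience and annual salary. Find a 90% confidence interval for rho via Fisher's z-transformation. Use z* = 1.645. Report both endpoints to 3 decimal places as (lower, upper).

Fisher z: z_r = atanh(r) = ½·ln((1+0.22)/(1−0.22)) = 0.223656
SE(z) = 1/√(n−3) = 1/√9 = 0.333333
90% ⇒ z* = 1.645; margin = 1.645·0.333333 = 0.548333
CI on z-scale: (-0.324677, 0.771989)
Back-transform: tanh(-0.324677) = -0.313730, tanh(0.771989) = 0.648085

(-0.314, 0.648)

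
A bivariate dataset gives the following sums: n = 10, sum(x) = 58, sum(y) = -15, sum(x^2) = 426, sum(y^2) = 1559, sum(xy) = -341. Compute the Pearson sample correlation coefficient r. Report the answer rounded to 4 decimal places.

Numerator: nΣxy − (Σx)(Σy) = 10·(-341) − (58)(-15) = -2540
Denominator: √[(nΣx²−(Σx)²)(nΣy²−(Σy)²)]
  nΣx²−(Σx)² = 10·426 − 3364 = 896;  nΣy²−(Σy)² = 10·1559 − 225 = 15365
  √(896·15365) = √13767040 = 3710.3962
r = -2540 / 3710.3962 = -0.6846

-0.6846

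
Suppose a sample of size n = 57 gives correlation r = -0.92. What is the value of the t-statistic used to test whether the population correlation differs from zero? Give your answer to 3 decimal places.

t = r·√(n−2) / √(1−r²) with r = -0.92, n = 57
  = -0.92·√55 / √(1 − 0.8464)
  = -0.92·7.416198 / 0.391918
  = -6.822902 / 0.391918 = -17.409

-17.409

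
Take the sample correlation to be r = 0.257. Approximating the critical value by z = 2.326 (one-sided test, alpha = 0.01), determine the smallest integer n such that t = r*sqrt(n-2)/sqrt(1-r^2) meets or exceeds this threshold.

79

Need r·√(n−2)/√(1−r²) ≥ 2.326
√(n−2) ≥ 2.326·√(1−0.066049) / 0.257 = 2.326·0.966411 / 0.257 = 8.7466
n−2 ≥ 76.5030  ⇒  n ≥ 78.5030
Smallest integer n = 79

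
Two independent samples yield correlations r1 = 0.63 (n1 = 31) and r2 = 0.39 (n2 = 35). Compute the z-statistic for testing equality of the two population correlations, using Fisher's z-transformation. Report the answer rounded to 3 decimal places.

z1 = atanh(0.63) = 0.741416,  z2 = atanh(0.39) = 0.411800
SE = √(1/(n1−3) + 1/(n2−3)) = √(1/28 + 1/32) = √(0.0357143 + 0.0312500) = √0.0669643 = 0.258775
z = (z1 − z2)/SE = (0.741416 − 0.411800) / 0.258775 = 0.329616 / 0.258775 = 1.274

1.274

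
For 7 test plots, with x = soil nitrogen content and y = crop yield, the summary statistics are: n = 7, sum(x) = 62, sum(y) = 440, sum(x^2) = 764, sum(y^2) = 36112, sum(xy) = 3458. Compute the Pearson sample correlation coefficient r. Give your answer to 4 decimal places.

-0.3258

Numerator: nΣxy − (Σx)(Σy) = 7·3458 − (62)(440) = -3074
Denominator: √[(nΣx²−(Σx)²)(nΣy²−(Σy)²)]
  nΣx²−(Σx)² = 7·764 − 3844 = 1504;  nΣy²−(Σy)² = 7·36112 − 193600 = 59184
  √(1504·59184) = √89012736 = 9434.6561
r = -3074 / 9434.6561 = -0.3258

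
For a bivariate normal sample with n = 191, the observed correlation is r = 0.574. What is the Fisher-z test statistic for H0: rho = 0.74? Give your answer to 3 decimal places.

-4.072

z_r = atanh(0.574) = 0.653468,  z_0 = atanh(0.74) = 0.950479
SE = 1/√(n−3) = 1/√188 = 0.072932
z = (z_r − z_0)/SE = (0.653468 − 0.950479) / 0.072932 = -0.297011 / 0.072932 = -4.072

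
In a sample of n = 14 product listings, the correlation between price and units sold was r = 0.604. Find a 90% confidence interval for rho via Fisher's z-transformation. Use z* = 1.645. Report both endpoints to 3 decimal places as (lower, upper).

(0.201, 0.832)

z_r = atanh(0.604) = 0.699421;  SE = 1/√(n−3) = 1/√11 = 0.301511
z-limits: 0.699421 ± 1.645·0.301511 = 0.699421 ± 0.495986 = [0.203435, 1.195407]
ρ-limits: (tanh 0.203435, tanh 1.195407) = (0.201, 0.832)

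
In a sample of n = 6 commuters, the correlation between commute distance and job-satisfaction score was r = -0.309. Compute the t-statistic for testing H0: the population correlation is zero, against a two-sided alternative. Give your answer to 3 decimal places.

-0.650

1 − r² = 1 − 0.095481 = 0.904519;  √(1−r²) = 0.951062
√(n−2) = √4 = 2.000000
t = r·√(n−2)/√(1−r²) = -0.309 · 2.000000 / 0.951062 = -0.650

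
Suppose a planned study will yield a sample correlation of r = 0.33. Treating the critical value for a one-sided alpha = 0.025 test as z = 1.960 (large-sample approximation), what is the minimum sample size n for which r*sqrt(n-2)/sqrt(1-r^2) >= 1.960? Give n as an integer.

34

r√(n−2)/√(1−r²) ≥ 1.960  ⇔  n−2 ≥ (1.960)²·(1−r²)/r²
(1−r²)/r² = (1−0.1089)/0.1089 = 8.1827
n ≥ 2 + 3.8416·8.1827 = 2 + 31.4347 = 33.4347
⌈33.4347⌉ = 34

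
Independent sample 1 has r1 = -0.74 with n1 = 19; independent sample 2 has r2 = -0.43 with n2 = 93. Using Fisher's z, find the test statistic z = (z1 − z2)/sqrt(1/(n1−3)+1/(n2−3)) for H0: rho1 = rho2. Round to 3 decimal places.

-1.808

Fisher z-transforms: z1 = atanh(-0.74) = -0.950479, z2 = atanh(-0.43) = -0.459897; difference d = -0.490582
Var(d) = 1/16 + 1/90 = 0.0625000 + 0.0111111 = 0.0736111
z = d/√Var(d) = -0.490582 / √0.0736111 = -0.490582 / 0.271314 = -1.808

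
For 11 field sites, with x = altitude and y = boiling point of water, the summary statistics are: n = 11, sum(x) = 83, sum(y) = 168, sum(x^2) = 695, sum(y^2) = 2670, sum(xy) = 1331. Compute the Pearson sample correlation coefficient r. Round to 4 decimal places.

Numerator: nΣxy − (Σx)(Σy) = 11·1331 − (83)(168) = 697
Denominator: √[(nΣx²−(Σx)²)(nΣy²−(Σy)²)]
  nΣx²−(Σx)² = 11·695 − 6889 = 756;  nΣy²−(Σy)² = 11·2670 − 28224 = 1146
  √(756·1146) = √866376 = 930.7932
r = 697 / 930.7932 = 0.7488

0.7488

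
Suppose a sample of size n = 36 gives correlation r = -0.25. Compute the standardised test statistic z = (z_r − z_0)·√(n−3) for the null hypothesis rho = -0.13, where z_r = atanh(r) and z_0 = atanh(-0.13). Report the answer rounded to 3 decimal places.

z_r = atanh(-0.25) = -0.255413,  z_0 = atanh(-0.13) = -0.130740
SE = 1/√(n−3) = 1/√33 = 0.174078
z = (z_r − z_0)/SE = (-0.255413 − (-0.130740)) / 0.174078 = -0.124673 / 0.174078 = -0.716

-0.716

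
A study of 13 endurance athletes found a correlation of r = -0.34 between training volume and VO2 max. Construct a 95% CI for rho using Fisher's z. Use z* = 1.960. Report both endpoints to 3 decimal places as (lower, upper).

(-0.750, 0.260)

Fisher z: z_r = atanh(r) = ½·ln((1+(-0.34))/(1−(-0.34))) = -0.354093
SE(z) = 1/√(n−3) = 1/√10 = 0.316228
95% ⇒ z* = 1.960; margin = 1.960·0.316228 = 0.619807
CI on z-scale: (-0.973900, 0.265714)
Back-transform: tanh(-0.973900) = -0.750413, tanh(0.265714) = 0.259632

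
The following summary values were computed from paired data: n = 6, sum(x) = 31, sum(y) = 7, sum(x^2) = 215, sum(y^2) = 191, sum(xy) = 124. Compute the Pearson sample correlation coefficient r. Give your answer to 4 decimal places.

0.8772

S_xy = nΣxy − ΣxΣy = 6·124 − 31·7 = 744 − 217 = 527
S_xx = nΣx² − (Σx)² = 6·215 − 31² = 1290 − 961 = 329
S_yy = nΣy² − (Σy)² = 6·191 − 7² = 1146 − 49 = 1097
r = S_xy / √(S_xx·S_yy) = 527 / √(329·1097) = 527 / √360913 = 527 / 600.7604 = 0.8772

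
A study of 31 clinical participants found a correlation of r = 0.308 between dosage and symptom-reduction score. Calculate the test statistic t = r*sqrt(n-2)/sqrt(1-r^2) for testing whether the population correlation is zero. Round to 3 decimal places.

1.743

t = r·√(n−2) / √(1−r²) with r = 0.308, n = 31
  = 0.308·√29 / √(1 − 0.094864)
  = 0.308·5.385165 / 0.951386
  = 1.658631 / 0.951386 = 1.743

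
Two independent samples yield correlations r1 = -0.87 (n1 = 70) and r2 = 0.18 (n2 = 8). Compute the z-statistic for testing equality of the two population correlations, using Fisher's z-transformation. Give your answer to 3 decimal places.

z1 = atanh(-0.87) = -1.333080,  z2 = atanh(0.18) = 0.181983
SE = √(1/(n1−3) + 1/(n2−3)) = √(1/67 + 1/5) = √(0.0149254 + 0.2000000) = √0.2149254 = 0.463600
z = (z1 − z2)/SE = (-1.333080 − 0.181983) / 0.463600 = -1.515063 / 0.463600 = -3.268

-3.268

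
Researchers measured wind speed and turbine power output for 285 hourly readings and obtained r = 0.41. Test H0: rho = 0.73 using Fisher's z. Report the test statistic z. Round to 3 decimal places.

Fisher z: atanh(0.41) = 0.435611, atanh(0.73) = 0.928727
z = (z_r − z_0)·√(n−3) = (0.435611 − 0.928727)·√282 = -0.493116 · 16.792856 = -8.281

-8.281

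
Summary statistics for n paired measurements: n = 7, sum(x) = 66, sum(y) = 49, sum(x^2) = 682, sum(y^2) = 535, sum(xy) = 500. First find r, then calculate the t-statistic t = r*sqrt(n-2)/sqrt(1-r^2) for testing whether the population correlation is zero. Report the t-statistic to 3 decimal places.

S_xy = nΣxy − ΣxΣy = 7·500 − 66·49 = 3500 − 3234 = 266
S_xx = nΣx² − (Σx)² = 7·682 − 66² = 4774 − 4356 = 418
S_yy = nΣy² − (Σy)² = 7·535 − 49² = 3745 − 2401 = 1344
r = S_xy / √(S_xx·S_yy) = 266 / √(418·1344) = 266 / √561792 = 266 / 749.5279 = 0.3549
t = r·√(n−2)/√(1−r²) = 0.3549·√5 / √(1−0.125954) = 0.793581 / 0.934904 = 0.849

0.849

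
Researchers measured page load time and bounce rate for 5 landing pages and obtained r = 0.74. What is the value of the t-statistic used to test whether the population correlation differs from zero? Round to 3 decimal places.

1 − r² = 1 − 0.5476 = 0.4524;  √(1−r²) = 0.672607
√(n−2) = √3 = 1.732051
t = r·√(n−2)/√(1−r²) = 0.74 · 1.732051 / 0.672607 = 1.906

1.906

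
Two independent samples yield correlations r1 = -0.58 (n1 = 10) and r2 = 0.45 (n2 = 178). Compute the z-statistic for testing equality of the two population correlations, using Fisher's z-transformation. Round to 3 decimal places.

Fisher z-transforms: z1 = atanh(-0.58) = -0.662463, z2 = atanh(0.45) = 0.484700; difference d = -1.147163
Var(d) = 1/7 + 1/175 = 0.1428571 + 0.0057143 = 0.1485714
z = d/√Var(d) = -1.147163 / √0.1485714 = -1.147163 / 0.385450 = -2.976

-2.976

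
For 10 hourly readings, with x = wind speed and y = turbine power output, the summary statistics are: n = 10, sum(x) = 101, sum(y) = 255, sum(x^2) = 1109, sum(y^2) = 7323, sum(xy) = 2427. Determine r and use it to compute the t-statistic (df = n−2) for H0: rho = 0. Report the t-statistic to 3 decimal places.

-1.862

Numerator: nΣxy − (Σx)(Σy) = 10·2427 − (101)(255) = -1485
Denominator: √[(nΣx²−(Σx)²)(nΣy²−(Σy)²)]
  nΣx²−(Σx)² = 10·1109 − 10201 = 889;  nΣy²−(Σy)² = 10·7323 − 65025 = 8205
  √(889·8205) = √7294245 = 2700.7860
r = -1485 / 2700.7860 = -0.5498
t = r·√(n−2)/√(1−r²) = -0.5498·√8 / √(1−0.302280) = -1.555069 / 0.835296 = -1.862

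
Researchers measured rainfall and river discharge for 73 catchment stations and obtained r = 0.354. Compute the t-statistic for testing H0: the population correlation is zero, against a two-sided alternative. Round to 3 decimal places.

3.189

t = r·√(n−2) / √(1−r²) with r = 0.354, n = 73
  = 0.354·√71 / √(1 − 0.125316)
  = 0.354·8.426150 / 0.935245
  = 2.982857 / 0.935245 = 3.189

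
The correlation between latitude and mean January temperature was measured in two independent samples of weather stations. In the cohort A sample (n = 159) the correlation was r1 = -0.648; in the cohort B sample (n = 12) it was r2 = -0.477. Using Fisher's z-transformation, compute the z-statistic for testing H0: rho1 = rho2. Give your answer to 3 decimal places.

z1 = atanh(-0.648) = -0.771843,  z2 = atanh(-0.477) = -0.519093
SE = √(1/(n1−3) + 1/(n2−3)) = √(1/156 + 1/9) = √(0.0064103 + 0.1111111) = √0.1175214 = 0.342814
z = (z1 − z2)/SE = (-0.771843 − (-0.519093)) / 0.342814 = -0.252750 / 0.342814 = -0.737

-0.737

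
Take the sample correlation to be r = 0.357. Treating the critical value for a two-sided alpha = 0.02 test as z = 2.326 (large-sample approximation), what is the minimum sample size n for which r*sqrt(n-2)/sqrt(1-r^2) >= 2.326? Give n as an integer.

r√(n−2)/√(1−r²) ≥ 2.326  ⇔  n−2 ≥ (2.326)²·(1−r²)/r²
(1−r²)/r² = (1−0.127449)/0.127449 = 6.8463
n ≥ 2 + 5.410276·6.8463 = 2 + 37.0404 = 39.0404
⌈39.0404⌉ = 40

40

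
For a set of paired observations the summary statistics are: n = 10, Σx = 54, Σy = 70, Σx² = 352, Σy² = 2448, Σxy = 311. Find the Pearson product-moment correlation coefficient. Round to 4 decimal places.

-0.1948

S_xy = nΣxy − ΣxΣy = 10·311 − 54·70 = 3110 − 3780 = -670
S_xx = nΣx² − (Σx)² = 10·352 − 54² = 3520 − 2916 = 604
S_yy = nΣy² − (Σy)² = 10·2448 − 70² = 24480 − 4900 = 19580
r = S_xy / √(S_xx·S_yy) = -670 / √(604·19580) = -670 / √11826320 = -670 / 3438.9417 = -0.1948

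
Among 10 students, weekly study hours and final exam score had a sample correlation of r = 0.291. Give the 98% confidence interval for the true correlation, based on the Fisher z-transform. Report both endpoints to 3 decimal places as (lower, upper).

(-0.522, 0.827)

z_r = atanh(0.291) = 0.299658;  SE = 1/√(n−3) = 1/√7 = 0.377964
z-limits: 0.299658 ± 2.326·0.377964 = 0.299658 ± 0.879144 = [-0.579486, 1.178802]
ρ-limits: (tanh -0.579486, tanh 1.178802) = (-0.522, 0.827)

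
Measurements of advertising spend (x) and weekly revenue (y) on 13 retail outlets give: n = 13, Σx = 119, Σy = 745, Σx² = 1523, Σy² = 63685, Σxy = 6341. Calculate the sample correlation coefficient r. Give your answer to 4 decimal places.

-0.1586

S_xy = nΣxy − ΣxΣy = 13·6341 − 119·745 = 82433 − 88655 = -6222
S_xx = nΣx² − (Σx)² = 13·1523 − 119² = 19799 − 14161 = 5638
S_yy = nΣy² − (Σy)² = 13·63685 − 745² = 827905 − 555025 = 272880
r = S_xy / √(S_xx·S_yy) = -6222 / √(5638·272880) = -6222 / √1538497440 = -6222 / 39223.6847 = -0.1586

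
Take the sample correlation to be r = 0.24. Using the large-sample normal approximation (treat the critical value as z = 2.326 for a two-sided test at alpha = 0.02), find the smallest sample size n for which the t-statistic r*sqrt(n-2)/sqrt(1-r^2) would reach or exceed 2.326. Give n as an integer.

Need r·√(n−2)/√(1−r²) ≥ 2.326
√(n−2) ≥ 2.326·√(1−0.0576) / 0.24 = 2.326·0.970773 / 0.24 = 9.4084
n−2 ≥ 88.5180  ⇒  n ≥ 90.5180
Smallest integer n = 91

91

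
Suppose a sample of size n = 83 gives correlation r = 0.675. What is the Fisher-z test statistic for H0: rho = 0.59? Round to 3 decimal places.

Fisher z: atanh(0.675) = 0.819872, atanh(0.59) = 0.677666
z = (z_r − z_0)·√(n−3) = (0.819872 − 0.677666)·√80 = 0.142206 · 8.944272 = 1.272

1.272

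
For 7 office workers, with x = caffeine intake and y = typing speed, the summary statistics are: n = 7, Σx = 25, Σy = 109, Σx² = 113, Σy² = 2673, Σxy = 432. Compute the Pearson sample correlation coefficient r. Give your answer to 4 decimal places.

0.2808

Numerator: nΣxy − (Σx)(Σy) = 7·432 − (25)(109) = 299
Denominator: √[(nΣx²−(Σx)²)(nΣy²−(Σy)²)]
  nΣx²−(Σx)² = 7·113 − 625 = 166;  nΣy²−(Σy)² = 7·2673 − 11881 = 6830
  √(166·6830) = √1133780 = 1064.7911
r = 299 / 1064.7911 = 0.2808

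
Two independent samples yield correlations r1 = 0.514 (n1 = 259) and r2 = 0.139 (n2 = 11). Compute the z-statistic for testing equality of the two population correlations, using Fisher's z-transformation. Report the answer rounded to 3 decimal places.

1.193

z1 = atanh(0.514) = 0.568151,  z2 = atanh(0.139) = 0.139906
SE = √(1/(n1−3) + 1/(n2−3)) = √(1/256 + 1/8) = √(0.0039062 + 0.1250000) = √0.1289062 = 0.359035
z = (z1 − z2)/SE = (0.568151 − 0.139906) / 0.359035 = 0.428245 / 0.359035 = 1.193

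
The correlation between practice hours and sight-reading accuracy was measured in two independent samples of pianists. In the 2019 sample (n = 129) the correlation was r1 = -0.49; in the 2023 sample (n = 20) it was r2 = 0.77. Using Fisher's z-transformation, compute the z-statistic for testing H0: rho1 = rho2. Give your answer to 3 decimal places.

-6.024

z1 = atanh(-0.49) = -0.536060,  z2 = atanh(0.77) = 1.020328
SE = √(1/(n1−3) + 1/(n2−3)) = √(1/126 + 1/17) = √(0.0079365 + 0.0588235) = √0.0667600 = 0.258380
z = (z1 − z2)/SE = (-0.536060 − 1.020328) / 0.258380 = -1.556388 / 0.258380 = -6.024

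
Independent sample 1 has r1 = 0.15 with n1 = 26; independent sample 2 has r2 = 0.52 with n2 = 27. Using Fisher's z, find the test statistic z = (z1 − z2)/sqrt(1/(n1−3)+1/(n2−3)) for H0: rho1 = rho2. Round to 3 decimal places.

z1 = atanh(0.15) = 0.151140,  z2 = atanh(0.52) = 0.576340
SE = √(1/(n1−3) + 1/(n2−3)) = √(1/23 + 1/24) = √(0.0434783 + 0.0416667) = √0.0851450 = 0.291796
z = (z1 − z2)/SE = (0.151140 − 0.576340) / 0.291796 = -0.425200 / 0.291796 = -1.457

-1.457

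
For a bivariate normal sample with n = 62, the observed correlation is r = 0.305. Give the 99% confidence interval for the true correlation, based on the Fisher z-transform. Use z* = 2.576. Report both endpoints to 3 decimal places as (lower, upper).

(-0.020, 0.572)

z_r = atanh(0.305) = 0.315023;  SE = 1/√(n−3) = 1/√59 = 0.130189
z-limits: 0.315023 ± 2.576·0.130189 = 0.315023 ± 0.335367 = [-0.020344, 0.650390]
ρ-limits: (tanh -0.020344, tanh 0.650390) = (-0.020, 0.572)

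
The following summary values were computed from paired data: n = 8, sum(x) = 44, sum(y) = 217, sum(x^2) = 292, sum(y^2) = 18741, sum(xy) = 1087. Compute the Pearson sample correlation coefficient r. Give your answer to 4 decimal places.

-0.1328

Numerator: nΣxy − (Σx)(Σy) = 8·1087 − (44)(217) = -852
Denominator: √[(nΣx²−(Σx)²)(nΣy²−(Σy)²)]
  nΣx²−(Σx)² = 8·292 − 1936 = 400;  nΣy²−(Σy)² = 8·18741 − 47089 = 102839
  √(400·102839) = √41135600 = 6413.7041
r = -852 / 6413.7041 = -0.1328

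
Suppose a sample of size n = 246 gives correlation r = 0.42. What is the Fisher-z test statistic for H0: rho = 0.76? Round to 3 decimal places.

-8.551

Fisher z: atanh(0.42) = 0.447692, atanh(0.76) = 0.996215
z = (z_r − z_0)·√(n−3) = (0.447692 − 0.996215)·√243 = -0.548523 · 15.588457 = -8.551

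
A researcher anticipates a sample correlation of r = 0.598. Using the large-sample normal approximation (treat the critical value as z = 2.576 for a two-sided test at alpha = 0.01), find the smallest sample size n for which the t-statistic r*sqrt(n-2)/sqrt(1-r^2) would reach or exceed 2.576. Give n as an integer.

14

Need r·√(n−2)/√(1−r²) ≥ 2.576
√(n−2) ≥ 2.576·√(1−0.357604) / 0.598 = 2.576·0.801496 / 0.598 = 3.4526
n−2 ≥ 11.9204  ⇒  n ≥ 13.9204
Smallest integer n = 14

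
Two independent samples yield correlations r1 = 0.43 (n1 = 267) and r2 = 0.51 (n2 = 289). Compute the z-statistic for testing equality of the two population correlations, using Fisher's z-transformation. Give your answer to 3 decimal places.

-1.205

z1 = atanh(0.43) = 0.459897,  z2 = atanh(0.51) = 0.562730
SE = √(1/(n1−3) + 1/(n2−3)) = √(1/264 + 1/286) = √(0.0037879 + 0.0034965) = √0.0072844 = 0.085349
z = (z1 − z2)/SE = (0.459897 − 0.562730) / 0.085349 = -0.102833 / 0.085349 = -1.205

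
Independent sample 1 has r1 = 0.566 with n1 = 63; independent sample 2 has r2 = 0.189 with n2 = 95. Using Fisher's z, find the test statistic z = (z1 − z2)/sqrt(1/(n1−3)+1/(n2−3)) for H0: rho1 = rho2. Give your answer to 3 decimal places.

Fisher z-transforms: z1 = atanh(0.566) = 0.641618, z2 = atanh(0.189) = 0.191300; difference d = 0.450318
Var(d) = 1/60 + 1/92 = 0.0166667 + 0.0108696 = 0.0275363
z = d/√Var(d) = 0.450318 / √0.0275363 = 0.450318 / 0.165941 = 2.714

2.714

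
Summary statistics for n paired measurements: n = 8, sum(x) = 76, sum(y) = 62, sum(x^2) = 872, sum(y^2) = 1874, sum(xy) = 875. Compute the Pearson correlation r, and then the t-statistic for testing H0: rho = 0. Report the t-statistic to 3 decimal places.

1.964

Numerator: nΣxy − (Σx)(Σy) = 8·875 − (76)(62) = 2288
Denominator: √[(nΣx²−(Σx)²)(nΣy²−(Σy)²)]
  nΣx²−(Σx)² = 8·872 − 5776 = 1200;  nΣy²−(Σy)² = 8·1874 − 3844 = 11148
  √(1200·11148) = √13377600 = 3657.5402
r = 2288 / 3657.5402 = 0.6256
t = r·√(n−2)/√(1−r²) = 0.6256·√6 / √(1−0.391375) = 1.532401 / 0.780144 = 1.964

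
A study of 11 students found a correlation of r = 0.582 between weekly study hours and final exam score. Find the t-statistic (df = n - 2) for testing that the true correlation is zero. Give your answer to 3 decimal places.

1 − r² = 1 − 0.338724 = 0.661276;  √(1−r²) = 0.813189
√(n−2) = √9 = 3.000000
t = r·√(n−2)/√(1−r²) = 0.582 · 3.000000 / 0.813189 = 2.147

2.147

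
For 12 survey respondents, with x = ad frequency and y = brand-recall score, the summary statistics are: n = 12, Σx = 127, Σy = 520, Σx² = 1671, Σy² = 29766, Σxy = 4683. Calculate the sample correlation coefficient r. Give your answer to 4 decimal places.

Numerator: nΣxy − (Σx)(Σy) = 12·4683 − (127)(520) = -9844
Denominator: √[(nΣx²−(Σx)²)(nΣy²−(Σy)²)]
  nΣx²−(Σx)² = 12·1671 − 16129 = 3923;  nΣy²−(Σy)² = 12·29766 − 270400 = 86792
  √(3923·86792) = √340485016 = 18452.2361
r = -9844 / 18452.2361 = -0.5335

-0.5335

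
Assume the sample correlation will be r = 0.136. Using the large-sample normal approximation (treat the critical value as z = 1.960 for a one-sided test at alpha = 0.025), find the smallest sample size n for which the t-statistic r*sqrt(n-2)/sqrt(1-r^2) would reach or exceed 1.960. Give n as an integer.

r√(n−2)/√(1−r²) ≥ 1.960  ⇔  n−2 ≥ (1.960)²·(1−r²)/r²
(1−r²)/r² = (1−0.018496)/0.018496 = 53.0657
n ≥ 2 + 3.8416·53.0657 = 2 + 203.8572 = 205.8572
⌈205.8572⌉ = 206

206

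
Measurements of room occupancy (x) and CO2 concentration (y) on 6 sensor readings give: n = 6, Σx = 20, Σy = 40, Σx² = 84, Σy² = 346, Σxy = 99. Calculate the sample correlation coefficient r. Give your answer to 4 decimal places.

-0.9259

Numerator: nΣxy − (Σx)(Σy) = 6·99 − (20)(40) = -206
Denominator: √[(nΣx²−(Σx)²)(nΣy²−(Σy)²)]
  nΣx²−(Σx)² = 6·84 − 400 = 104;  nΣy²−(Σy)² = 6·346 − 1600 = 476
  √(104·476) = √49504 = 222.4949
r = -206 / 222.4949 = -0.9259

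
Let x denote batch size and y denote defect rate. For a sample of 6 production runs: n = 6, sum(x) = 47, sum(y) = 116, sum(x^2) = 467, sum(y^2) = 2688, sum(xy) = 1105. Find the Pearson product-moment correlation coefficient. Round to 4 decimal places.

S_xy = nΣxy − ΣxΣy = 6·1105 − 47·116 = 6630 − 5452 = 1178
S_xx = nΣx² − (Σx)² = 6·467 − 47² = 2802 − 2209 = 593
S_yy = nΣy² − (Σy)² = 6·2688 − 116² = 16128 − 13456 = 2672
r = S_xy / √(S_xx·S_yy) = 1178 / √(593·2672) = 1178 / √1584496 = 1178 / 1258.7677 = 0.9358

0.9358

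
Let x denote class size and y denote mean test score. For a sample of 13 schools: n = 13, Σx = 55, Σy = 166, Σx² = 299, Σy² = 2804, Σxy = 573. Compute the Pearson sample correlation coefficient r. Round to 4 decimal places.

Numerator: nΣxy − (Σx)(Σy) = 13·573 − (55)(166) = -1681
Denominator: √[(nΣx²−(Σx)²)(nΣy²−(Σy)²)]
  nΣx²−(Σx)² = 13·299 − 3025 = 862;  nΣy²−(Σy)² = 13·2804 − 27556 = 8896
  √(862·8896) = √7668352 = 2769.1789
r = -1681 / 2769.1789 = -0.6070

-0.6070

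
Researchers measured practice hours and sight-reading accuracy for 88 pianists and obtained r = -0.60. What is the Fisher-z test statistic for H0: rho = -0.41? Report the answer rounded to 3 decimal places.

-2.374

Fisher z: atanh(-0.60) = -0.693147, atanh(-0.41) = -0.435611
z = (z_r − z_0)·√(n−3) = (-0.693147 − (-0.435611))·√85 = -0.257536 · 9.219544 = -2.374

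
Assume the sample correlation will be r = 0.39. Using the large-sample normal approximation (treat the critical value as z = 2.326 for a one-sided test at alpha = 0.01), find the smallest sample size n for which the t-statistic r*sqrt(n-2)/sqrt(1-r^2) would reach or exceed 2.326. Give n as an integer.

33

Need r·√(n−2)/√(1−r²) ≥ 2.326
√(n−2) ≥ 2.326·√(1−0.1521) / 0.39 = 2.326·0.920815 / 0.39 = 5.4918
n−2 ≥ 30.1599  ⇒  n ≥ 32.1599
Smallest integer n = 33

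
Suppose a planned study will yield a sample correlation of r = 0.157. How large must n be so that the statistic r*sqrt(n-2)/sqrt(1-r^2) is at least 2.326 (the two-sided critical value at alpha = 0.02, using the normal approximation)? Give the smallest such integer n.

r√(n−2)/√(1−r²) ≥ 2.326  ⇔  n−2 ≥ (2.326)²·(1−r²)/r²
(1−r²)/r² = (1−0.024649)/0.024649 = 39.5696
n ≥ 2 + 5.410276·39.5696 = 2 + 214.0825 = 216.0825
⌈216.0825⌉ = 217

217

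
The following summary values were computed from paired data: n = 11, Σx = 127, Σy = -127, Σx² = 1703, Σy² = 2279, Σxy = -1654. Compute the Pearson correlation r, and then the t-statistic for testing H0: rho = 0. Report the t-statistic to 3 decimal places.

Numerator: nΣxy − (Σx)(Σy) = 11·(-1654) − (127)(-127) = -2065
Denominator: √[(nΣx²−(Σx)²)(nΣy²−(Σy)²)]
  nΣx²−(Σx)² = 11·1703 − 16129 = 2604;  nΣy²−(Σy)² = 11·2279 − 16129 = 8940
  √(2604·8940) = √23279760 = 4824.9104
r = -2065 / 4824.9104 = -0.4280
t = r·√(n−2)/√(1−r²) = -0.4280·√9 / √(1−0.183184) = -1.284000 / 0.903779 = -1.421

-1.421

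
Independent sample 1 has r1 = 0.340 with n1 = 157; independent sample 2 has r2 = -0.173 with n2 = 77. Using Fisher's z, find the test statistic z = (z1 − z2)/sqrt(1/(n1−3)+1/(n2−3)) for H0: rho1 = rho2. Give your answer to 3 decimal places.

z1 = atanh(0.340) = 0.354093,  z2 = atanh(-0.173) = -0.174758
SE = √(1/(n1−3) + 1/(n2−3)) = √(1/154 + 1/74) = √(0.0064935 + 0.0135135) = √0.0200070 = 0.141446
z = (z1 − z2)/SE = (0.354093 − (-0.174758)) / 0.141446 = 0.528851 / 0.141446 = 3.739

3.739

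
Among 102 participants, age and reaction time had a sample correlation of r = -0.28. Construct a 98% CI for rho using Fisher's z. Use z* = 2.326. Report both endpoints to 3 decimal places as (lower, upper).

(-0.479, -0.054)

Fisher z: z_r = atanh(r) = ½·ln((1+(-0.28))/(1−(-0.28))) = -0.287682
SE(z) = 1/√(n−3) = 1/√99 = 0.100504
98% ⇒ z* = 2.326; margin = 2.326·0.100504 = 0.233772
CI on z-scale: (-0.521454, -0.053910)
Back-transform: tanh(-0.521454) = -0.478821, tanh(-0.053910) = -0.053858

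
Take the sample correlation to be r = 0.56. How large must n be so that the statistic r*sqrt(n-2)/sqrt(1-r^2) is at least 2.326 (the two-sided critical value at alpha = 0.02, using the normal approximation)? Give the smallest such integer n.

Need r·√(n−2)/√(1−r²) ≥ 2.326
√(n−2) ≥ 2.326·√(1−0.3136) / 0.56 = 2.326·0.828493 / 0.56 = 3.4412
n−2 ≥ 11.8419  ⇒  n ≥ 13.8419
Smallest integer n = 14

14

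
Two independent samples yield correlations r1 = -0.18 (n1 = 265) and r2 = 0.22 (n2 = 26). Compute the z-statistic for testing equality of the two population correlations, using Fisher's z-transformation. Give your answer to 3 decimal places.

-1.865

Fisher z-transforms: z1 = atanh(-0.18) = -0.181983, z2 = atanh(0.22) = 0.223656; difference d = -0.405639
Var(d) = 1/262 + 1/23 = 0.0038168 + 0.0434783 = 0.0472951
z = d/√Var(d) = -0.405639 / √0.0472951 = -0.405639 / 0.217474 = -1.865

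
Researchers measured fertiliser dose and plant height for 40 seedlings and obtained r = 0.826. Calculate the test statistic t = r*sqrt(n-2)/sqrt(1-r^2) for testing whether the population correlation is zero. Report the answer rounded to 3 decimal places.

t = r·√(n−2) / √(1−r²) with r = 0.826, n = 40
  = 0.826·√38 / √(1 − 0.682276)
  = 0.826·6.164414 / 0.563670
  = 5.091806 / 0.563670 = 9.033

9.033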